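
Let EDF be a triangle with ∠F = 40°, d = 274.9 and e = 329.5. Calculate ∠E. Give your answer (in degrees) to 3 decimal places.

83.939

By the law of cosines, f² = e² + d² − 2·e·d·cos F = 45364, so f ≈ 212.99.
Law of cosines again: cos E = (d² + f² − e²)/(2·d·f) ≈ 0.10558, so ∠E ≈ 83.94°.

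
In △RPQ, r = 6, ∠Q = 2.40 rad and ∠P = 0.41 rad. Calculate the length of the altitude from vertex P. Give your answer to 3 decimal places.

The third angle is ∠R = π − ∠P − ∠Q = 0.332 rad.
Law of sines: p = r·sin P/sin R ≈ 7.3465.
Law of sines: q = r·sin Q/sin R ≈ 12.449.
Area = ½·r·p·sin Q ≈ 14.887.
The altitude from P has length 2·area/p ≈ 4.0528.

h_P ≈ 4.053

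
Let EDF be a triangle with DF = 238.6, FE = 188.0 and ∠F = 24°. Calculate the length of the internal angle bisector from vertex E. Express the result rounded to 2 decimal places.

By the law of cosines, ED² = DF² + FE² − 2·DF·FE·cos F = 10317, so ED ≈ 101.57.
Law of cosines again: cos E = (FE² + ED² − DF²)/(2·FE·ED) ≈ -0.29509, so ∠E ≈ 107.16°.
The bisector from E has length 2·FE·ED·cos(∠E/2)/(FE+ED) ≈ 78.298.

t_E ≈ 78.30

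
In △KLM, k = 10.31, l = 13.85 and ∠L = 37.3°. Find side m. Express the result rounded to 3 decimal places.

Law of sines: sin K = k·sin L/l ≈ 0.45110.
Since l ≥ k, only the acute value applies: ∠K ≈ 26.81°.
Then ∠M = 180° − ∠L − ∠K ≈ 115.89°.
Law of sines gives m = l·sin M/sin L ≈ 20.562.

20.562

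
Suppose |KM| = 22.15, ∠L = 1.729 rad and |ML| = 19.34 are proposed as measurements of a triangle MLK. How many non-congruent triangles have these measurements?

|ML|·sin L = 19.34·sin(1.729 rad) ≈ 19.1.
Since ∠L is not acute, a triangle exists only if |KM| > |ML|; here |KM| > |ML|, so there is exactly one triangle.

1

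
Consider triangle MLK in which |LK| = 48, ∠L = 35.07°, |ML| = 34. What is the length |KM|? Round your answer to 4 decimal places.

By the law of cosines, |KM|² = |ML|² + |LK|² − 2·|ML|·|LK|·cos L = 788.58, so |KM| ≈ 28.082.

28.0816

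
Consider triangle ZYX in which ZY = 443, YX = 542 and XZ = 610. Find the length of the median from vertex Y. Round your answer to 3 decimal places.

m_Y ≈ 389.848

Median from Y: ½√(2·ZY² + 2·YX² − XZ²) ≈ 389.85.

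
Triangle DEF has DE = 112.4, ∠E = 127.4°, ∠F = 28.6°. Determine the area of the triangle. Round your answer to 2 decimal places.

The third angle is ∠D = 180° − ∠E − ∠F = 24.00°.
Law of sines: EF = DE·sin D/sin F ≈ 95.504.
Law of sines: FD = DE·sin E/sin F ≈ 186.53.
Area = ½·DE·EF·sin E ≈ 4263.9.

area ≈ 4263.90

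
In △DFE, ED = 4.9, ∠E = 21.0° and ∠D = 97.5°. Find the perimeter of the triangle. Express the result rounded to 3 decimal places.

The third angle is ∠F = 180° − ∠E − ∠D = 61.50°.
Law of sines: FE = ED·sin D/sin F ≈ 5.528.
Law of sines: DF = ED·sin E/sin F ≈ 1.9981.
Semiperimeter s = (5.528+4.9+1.9981)/2 = 6.2131.
Perimeter = 5.528 + 4.9 + 1.9981 = 12.426.

12.426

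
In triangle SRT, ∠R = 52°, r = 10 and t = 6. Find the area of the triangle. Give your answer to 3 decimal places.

Law of sines: sin T = t·sin R/r ≈ 0.47281.
Since r ≥ t, only the acute value applies: ∠T ≈ 28.22°.
Then ∠S = 180° − ∠R − ∠T ≈ 99.78°.
Law of sines gives s = r·sin S/sin R ≈ 12.506.
Area = ½·r·t·sin S ≈ 29.564.

area ≈ 29.564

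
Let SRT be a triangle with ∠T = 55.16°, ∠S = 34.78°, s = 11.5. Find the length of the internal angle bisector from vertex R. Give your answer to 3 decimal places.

The third angle is ∠R = 180° − ∠T − ∠S = 90.06°.
Law of sines: r = s·sin R/sin S ≈ 20.16.
Law of sines: t = s·sin T/sin S ≈ 16.547.
The bisector from R has length 2·t·s·cos(∠R/2)/(t+s) ≈ 9.5899.

t_R ≈ 9.590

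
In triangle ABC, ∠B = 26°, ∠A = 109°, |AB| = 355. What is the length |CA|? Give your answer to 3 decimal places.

The third angle is ∠C = 180° − ∠A − ∠B = 45.00°.
Law of sines: |CA| = |AB|·sin B/sin C ≈ 220.08.

220.082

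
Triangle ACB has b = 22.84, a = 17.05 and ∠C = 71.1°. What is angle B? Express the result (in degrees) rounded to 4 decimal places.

By the law of cosines, c² = b² + a² − 2·b·a·cos C = 560.09, so c ≈ 23.666.
Law of cosines again: cos B = (a² + c² − b²)/(2·a·c) ≈ 0.40783, so ∠B ≈ 65.93°.

∠B ≈ 65.9315°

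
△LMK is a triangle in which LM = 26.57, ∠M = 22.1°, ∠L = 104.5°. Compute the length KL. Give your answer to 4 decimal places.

The third angle is ∠K = 180° − ∠L − ∠M = 53.40°.
Law of sines: KL = LM·sin M/sin K ≈ 12.451.

12.4515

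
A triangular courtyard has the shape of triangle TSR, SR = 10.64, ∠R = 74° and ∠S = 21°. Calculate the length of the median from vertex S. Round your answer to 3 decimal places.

m_S ≈ 10.278

The third angle is ∠T = 180° − ∠S − ∠R = 85.00°.
Law of sines: RT = SR·sin S/sin T ≈ 3.8276.
Law of sines: TS = SR·sin R/sin T ≈ 10.267.
Median from S: ½√(2·TS² + 2·SR² − RT²) ≈ 10.278.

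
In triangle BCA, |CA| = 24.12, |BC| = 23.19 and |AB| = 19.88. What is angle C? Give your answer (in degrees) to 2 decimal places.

∠C ≈ 49.65°

By the law of cosines, cos C = (|BC|² + |CA|² − |AB|²) / (2·|BC|·|CA|) ≈ 0.64749, so ∠C ≈ 49.65°.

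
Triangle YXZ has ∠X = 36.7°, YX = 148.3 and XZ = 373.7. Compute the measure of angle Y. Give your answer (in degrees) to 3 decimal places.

124.120

By the law of cosines, ZY² = YX² + XZ² − 2·YX·XZ·cos X = 72776, so ZY ≈ 269.77.
Law of cosines again: cos Y = (ZY² + YX² − XZ²)/(2·ZY·YX) ≈ -0.56093, so ∠Y ≈ 124.12°.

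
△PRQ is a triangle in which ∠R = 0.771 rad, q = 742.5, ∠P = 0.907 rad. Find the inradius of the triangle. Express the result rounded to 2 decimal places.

164.41

The third angle is ∠Q = π − ∠P − ∠R = 1.464 rad.
Law of sines: p = q·sin P/sin Q ≈ 588.21.
Law of sines: r = q·sin R/sin Q ≈ 520.4.
Area = ½·q·p·sin R ≈ 1.5217e+05.
Semiperimeter s = (588.21+520.4+742.5)/2 = 925.56.
Inradius = area/s = 1.5217e+05/925.56 ≈ 164.41.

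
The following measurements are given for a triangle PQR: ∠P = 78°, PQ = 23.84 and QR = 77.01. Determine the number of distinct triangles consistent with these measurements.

PQ·sin P = 23.84·sin(78°) ≈ 23.32.
Since QR ≥ PQ, exactly one triangle exists.

1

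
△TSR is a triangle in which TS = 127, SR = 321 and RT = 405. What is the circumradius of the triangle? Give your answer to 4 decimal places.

242.4937

By the law of cosines, cos T = (RT² + TS² − SR²) / (2·RT·TS) ≈ 0.74962, so ∠T ≈ 41.44°.
Circumradius = SR/(2 sin T) ≈ 242.49.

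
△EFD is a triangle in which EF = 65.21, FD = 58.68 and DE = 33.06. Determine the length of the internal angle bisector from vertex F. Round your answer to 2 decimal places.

By the law of cosines, cos F = (EF² + FD² − DE²) / (2·EF·FD) ≈ 0.86276, so ∠F ≈ 30.37°.
The bisector from F has length 2·EF·FD·cos(∠F/2)/(EF+FD) ≈ 59.616.

t_F ≈ 59.62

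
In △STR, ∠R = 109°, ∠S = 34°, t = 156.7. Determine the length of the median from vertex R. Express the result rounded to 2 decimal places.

The third angle is ∠T = 180° − ∠R − ∠S = 37.00°.
Law of sines: s = t·sin S/sin T ≈ 145.6.
Law of sines: r = t·sin R/sin T ≈ 246.19.
Median from R: ½√(2·s² + 2·t² − r²) ≈ 87.89.

87.89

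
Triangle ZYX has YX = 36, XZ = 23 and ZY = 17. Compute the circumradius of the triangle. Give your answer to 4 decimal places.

By the law of cosines, cos Z = (XZ² + ZY² − YX²) / (2·XZ·ZY) ≈ -0.61125, so ∠Z ≈ 127.68°.
Circumradius = YX/(2 sin Z) ≈ 22.743.

R ≈ 22.7435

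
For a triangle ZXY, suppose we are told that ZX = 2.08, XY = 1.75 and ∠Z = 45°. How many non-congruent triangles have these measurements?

2

ZX·sin Z = 2.08·sin(45°) ≈ 1.471.
Since ZX sin Z < XY < ZX (1.471 < 1.75 < 2.08), two triangles exist.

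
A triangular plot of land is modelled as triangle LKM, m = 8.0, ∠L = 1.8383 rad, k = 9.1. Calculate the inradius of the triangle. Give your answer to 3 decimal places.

2.286

By the law of cosines, l² = k² + m² − 2·k·m·cos L = 185.3, so l ≈ 13.612.
Area = ½·k·m·sin L ≈ 35.105.
Semiperimeter s = (13.612+9.1+8)/2 = 15.356.
Inradius = area/s = 35.105/15.356 ≈ 2.2861.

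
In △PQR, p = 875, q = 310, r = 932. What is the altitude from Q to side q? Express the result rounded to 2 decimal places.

874.93

Semiperimeter s = (875 + 310 + 932)/2 = 1058.5.
Heron's formula: area = √(1058.5·183.5·748.5·126.5) ≈ 1.3561e+05.
The altitude from Q has length 2·area/q ≈ 874.93.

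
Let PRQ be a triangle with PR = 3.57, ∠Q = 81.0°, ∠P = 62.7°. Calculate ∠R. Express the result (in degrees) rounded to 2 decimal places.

The third angle is ∠R = 180° − ∠Q − ∠P = 36.30°.

∠R ≈ 36.30°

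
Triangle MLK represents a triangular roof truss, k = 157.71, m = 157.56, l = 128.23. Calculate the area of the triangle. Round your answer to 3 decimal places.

9233.012

Semiperimeter s = (157.56 + 128.23 + 157.71)/2 = 221.75.
Heron's formula: area = √(221.75·64.19·93.52·64.04) ≈ 9233.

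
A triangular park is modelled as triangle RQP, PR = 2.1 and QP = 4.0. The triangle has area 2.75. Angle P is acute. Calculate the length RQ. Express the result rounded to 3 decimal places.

2.777

From area = ½·QP·PR·sin P, we get sin P = 2·area/(QP·PR) ≈ 0.65476.
Taking the acute solution, ∠P ≈ 40.90°.
Law of cosines then gives RQ ≈ 2.777.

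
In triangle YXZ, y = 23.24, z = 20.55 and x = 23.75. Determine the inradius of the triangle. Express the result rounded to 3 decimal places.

Semiperimeter s = (23.24 + 23.75 + 20.55)/2 = 33.77.
Heron's formula: area = √(33.77·10.53·10.02·13.22) ≈ 217.03.
Inradius = area/s = 217.03/33.77 ≈ 6.4269.

6.427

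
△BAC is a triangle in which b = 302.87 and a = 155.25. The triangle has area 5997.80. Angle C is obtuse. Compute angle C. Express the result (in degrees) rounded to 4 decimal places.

From area = ½·b·a·sin C, we get sin C = 2·area/(b·a) ≈ 0.25511.
Taking the obtuse solution, ∠C ≈ 165.22°.

∠C ≈ 165.2197°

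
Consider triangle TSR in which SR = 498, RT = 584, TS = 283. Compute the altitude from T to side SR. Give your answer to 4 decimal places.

282.7006

Semiperimeter s = (498 + 584 + 283)/2 = 682.5.
Heron's formula: area = √(682.5·184.5·98.5·399.5) ≈ 70392.
The altitude from T has length 2·area/SR ≈ 282.7.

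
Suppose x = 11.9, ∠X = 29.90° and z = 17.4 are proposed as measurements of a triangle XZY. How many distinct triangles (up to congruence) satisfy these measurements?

2

z·sin X = 17.4·sin(29.90°) ≈ 8.674.
Since z sin X < x < z (8.674 < 11.9 < 17.4), two triangles exist.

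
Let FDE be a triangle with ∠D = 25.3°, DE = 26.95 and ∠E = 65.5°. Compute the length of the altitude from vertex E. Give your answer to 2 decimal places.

The third angle is ∠F = 180° − ∠D − ∠E = 89.20°.
Law of sines: EF = DE·sin D/sin F ≈ 11.518.
Law of sines: FD = DE·sin E/sin F ≈ 24.526.
Area = ½·DE·EF·sin E ≈ 141.24.
The altitude from E has length 2·area/FD ≈ 11.517.

h_E ≈ 11.52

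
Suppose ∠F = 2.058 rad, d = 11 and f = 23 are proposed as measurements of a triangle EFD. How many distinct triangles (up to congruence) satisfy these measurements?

1

d·sin F = 11·sin(2.058 rad) ≈ 9.72.
Since ∠F is not acute, a triangle exists only if f > d; here f > d, so there is exactly one triangle.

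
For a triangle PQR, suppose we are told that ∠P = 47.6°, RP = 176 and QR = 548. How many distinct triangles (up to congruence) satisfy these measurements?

RP·sin P = 176·sin(47.6°) ≈ 130.
Since QR ≥ RP, exactly one triangle exists.

1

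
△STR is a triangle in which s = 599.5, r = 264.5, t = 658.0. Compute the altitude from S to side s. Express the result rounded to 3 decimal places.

264.483

Semiperimeter p = (599.5 + 658 + 264.5)/2 = 761.
Heron's formula: area = √(761·161.5·103·496.5) ≈ 79279.
The altitude from S has length 2·area/s ≈ 264.48.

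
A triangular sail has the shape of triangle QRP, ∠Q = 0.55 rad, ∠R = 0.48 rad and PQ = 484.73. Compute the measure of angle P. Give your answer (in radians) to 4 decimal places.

∠P ≈ 2.1116 rad

The third angle is ∠P = π − ∠Q − ∠R = 2.112 rad.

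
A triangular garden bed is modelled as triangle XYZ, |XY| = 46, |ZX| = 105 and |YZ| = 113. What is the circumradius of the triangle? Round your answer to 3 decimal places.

56.542

By the law of cosines, cos X = (|ZX|² + |XY|² − |YZ|²) / (2·|ZX|·|XY|) ≈ 0.03851, so ∠X ≈ 87.79°.
Circumradius = |YZ|/(2 sin X) ≈ 56.542.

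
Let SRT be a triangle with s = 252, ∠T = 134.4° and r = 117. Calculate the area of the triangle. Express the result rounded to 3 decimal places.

10532.756

Area = ½·s·r·sin T ≈ 10533.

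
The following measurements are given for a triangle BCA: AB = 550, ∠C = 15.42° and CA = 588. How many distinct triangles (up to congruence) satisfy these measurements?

CA·sin C = 588·sin(15.42°) ≈ 156.3.
Since CA sin C < AB < CA (156.3 < 550 < 588), two triangles exist.

2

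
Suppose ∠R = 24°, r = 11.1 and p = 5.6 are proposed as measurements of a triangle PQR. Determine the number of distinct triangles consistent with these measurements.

1

p·sin R = 5.6·sin(24°) ≈ 2.278.
Since r ≥ p, exactly one triangle exists.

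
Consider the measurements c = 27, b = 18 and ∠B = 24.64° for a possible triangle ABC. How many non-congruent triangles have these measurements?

2

c·sin B = 27·sin(24.64°) ≈ 11.26.
Since c sin B < b < c (11.26 < 18 < 27), two triangles exist.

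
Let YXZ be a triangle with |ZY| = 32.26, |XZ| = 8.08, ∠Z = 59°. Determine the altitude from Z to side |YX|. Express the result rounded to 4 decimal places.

h_Z ≈ 7.7206

By the law of cosines, |YX|² = |XZ|² + |ZY|² − 2·|XZ|·|ZY|·cos Z = 837.49, so |YX| ≈ 28.939.
Area = ½·|XZ|·|ZY|·sin Z ≈ 111.71.
The altitude from Z has length 2·area/|YX| ≈ 7.7206.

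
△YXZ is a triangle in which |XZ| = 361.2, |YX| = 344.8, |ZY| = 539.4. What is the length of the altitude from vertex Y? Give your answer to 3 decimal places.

h_Y ≈ 339.957

Semiperimeter s = (361.2 + 539.4 + 344.8)/2 = 622.7.
Heron's formula: area = √(622.7·261.5·83.3·277.9) ≈ 61396.
The altitude from Y has length 2·area/|XZ| ≈ 339.96.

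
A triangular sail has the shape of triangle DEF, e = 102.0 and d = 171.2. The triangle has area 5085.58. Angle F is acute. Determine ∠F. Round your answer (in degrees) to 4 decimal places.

From area = ½·d·e·sin F, we get sin F = 2·area/(d·e) ≈ 0.58246.
Taking the acute solution, ∠F ≈ 35.62°.

∠F ≈ 35.6238°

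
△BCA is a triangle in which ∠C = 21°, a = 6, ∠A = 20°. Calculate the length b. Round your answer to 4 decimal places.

11.5091

The third angle is ∠B = 180° − ∠C − ∠A = 139.00°.
Law of sines: b = a·sin B/sin A ≈ 11.509.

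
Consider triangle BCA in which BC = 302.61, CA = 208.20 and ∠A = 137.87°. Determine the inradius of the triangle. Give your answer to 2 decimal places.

r ≈ 25.49

Law of sines: sin B = CA·sin A/BC ≈ 0.46153.
Since BC ≥ CA, only the acute value applies: ∠B ≈ 27.49°.
Then ∠C = 180° − ∠A − ∠B ≈ 14.64°.
Law of sines gives AB = BC·sin C/sin A ≈ 114.05.
Area = ½·BC·CA·sin C ≈ 7964.1.
Semiperimeter s = (208.2+114.05+302.61)/2 = 312.43.
Inradius = area/s = 7964.1/312.43 ≈ 25.491.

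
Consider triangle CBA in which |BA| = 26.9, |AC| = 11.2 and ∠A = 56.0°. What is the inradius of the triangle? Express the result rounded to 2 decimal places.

4.11

By the law of cosines, |CB|² = |BA|² + |AC|² − 2·|BA|·|AC|·cos A = 512.1, so |CB| ≈ 22.63.
Area = ½·|BA|·|AC|·sin A ≈ 124.89.
Semiperimeter s = (26.9+11.2+22.63)/2 = 30.365.
Inradius = area/s = 124.89/30.365 ≈ 4.1129.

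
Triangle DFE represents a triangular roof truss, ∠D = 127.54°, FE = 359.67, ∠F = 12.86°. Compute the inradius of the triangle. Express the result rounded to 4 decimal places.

30.8707

The third angle is ∠E = 180° − ∠D − ∠F = 39.60°.
Law of sines: ED = FE·sin F/sin D ≈ 100.96.
Law of sines: DF = FE·sin E/sin D ≈ 289.13.
Area = ½·FE·ED·sin E ≈ 11573.
Semiperimeter s = (359.67+100.96+289.13)/2 = 374.88.
Inradius = area/s = 11573/374.88 ≈ 30.871.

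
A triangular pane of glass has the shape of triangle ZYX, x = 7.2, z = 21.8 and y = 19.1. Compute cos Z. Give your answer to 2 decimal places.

By the law of cosines, cos Z = (y² + x² − z²) / (2·y·x) ≈ -0.21302, so ∠Z ≈ 102.30°.

-0.21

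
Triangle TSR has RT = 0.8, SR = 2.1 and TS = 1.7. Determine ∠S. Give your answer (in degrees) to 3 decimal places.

∠S ≈ 21.129°

By the law of cosines, cos S = (TS² + SR² − RT²) / (2·TS·SR) ≈ 0.93277, so ∠S ≈ 21.13°.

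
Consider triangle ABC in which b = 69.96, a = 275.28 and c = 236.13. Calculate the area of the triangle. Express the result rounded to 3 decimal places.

Semiperimeter s = (275.28 + 69.96 + 236.13)/2 = 290.68.
Heron's formula: area = √(290.68·15.405·220.72·54.555) ≈ 7343.2.

area ≈ 7343.197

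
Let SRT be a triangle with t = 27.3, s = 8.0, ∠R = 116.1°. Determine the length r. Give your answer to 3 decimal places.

31.646

By the law of cosines, r² = t² + s² − 2·t·s·cos R = 1001.5, so r ≈ 31.646.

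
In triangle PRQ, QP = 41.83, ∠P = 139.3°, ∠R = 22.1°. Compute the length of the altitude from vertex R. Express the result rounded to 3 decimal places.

23.125

The third angle is ∠Q = 180° − ∠P − ∠R = 18.60°.
Law of sines: RQ = QP·sin P/sin R ≈ 72.503.
Law of sines: PR = QP·sin Q/sin R ≈ 35.463.
Area = ½·QP·RQ·sin Q ≈ 483.67.
The altitude from R has length 2·area/QP ≈ 23.125.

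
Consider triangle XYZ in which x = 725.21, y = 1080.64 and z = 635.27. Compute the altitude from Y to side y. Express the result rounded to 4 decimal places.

Semiperimeter s = (725.21 + 1080.6 + 635.27)/2 = 1220.6.
Heron's formula: area = √(1220.6·495.35·139.92·585.29) ≈ 2.2252e+05.
The altitude from Y has length 2·area/y ≈ 411.82.

h_Y ≈ 411.8225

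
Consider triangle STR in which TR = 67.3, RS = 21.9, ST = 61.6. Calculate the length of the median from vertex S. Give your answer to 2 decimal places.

Median from S: ½√(2·RS² + 2·ST² − TR²) ≈ 31.698.

m_S ≈ 31.70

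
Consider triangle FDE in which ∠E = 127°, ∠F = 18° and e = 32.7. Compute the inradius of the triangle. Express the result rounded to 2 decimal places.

The third angle is ∠D = 180° − ∠E − ∠F = 35.00°.
Law of sines: f = e·sin F/sin E ≈ 12.653.
Law of sines: d = e·sin D/sin E ≈ 23.485.
Area = ½·e·f·sin D ≈ 118.66.
Semiperimeter s = (12.653+23.485+32.7)/2 = 34.419.
Inradius = area/s = 118.66/34.419 ≈ 3.4474.

r ≈ 3.45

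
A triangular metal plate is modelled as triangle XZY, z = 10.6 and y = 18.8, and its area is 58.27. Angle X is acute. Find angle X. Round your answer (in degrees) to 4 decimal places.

35.7892

From area = ½·z·y·sin X, we get sin X = 2·area/(z·y) ≈ 0.58481.
Taking the acute solution, ∠X ≈ 35.79°.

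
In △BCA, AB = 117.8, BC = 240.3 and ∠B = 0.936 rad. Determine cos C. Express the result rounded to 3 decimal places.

By the law of cosines, CA² = AB² + BC² − 2·AB·BC·cos B = 38048, so CA ≈ 195.06.
Law of cosines again: cos C = (BC² + CA² − AB²)/(2·BC·CA) ≈ 0.87381, so ∠C ≈ 0.508 rad.

cos C ≈ 0.874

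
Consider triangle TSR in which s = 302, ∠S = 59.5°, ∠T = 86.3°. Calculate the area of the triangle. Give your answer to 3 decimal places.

The third angle is ∠R = 180° − ∠T − ∠S = 34.20°.
Law of sines: t = s·sin T/sin S ≈ 349.77.
Law of sines: r = s·sin R/sin S ≈ 197.01.
Area = ½·s·t·sin R ≈ 29686.

area ≈ 29686.436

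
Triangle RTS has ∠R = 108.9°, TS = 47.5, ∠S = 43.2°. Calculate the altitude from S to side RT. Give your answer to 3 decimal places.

22.227

The third angle is ∠T = 180° − ∠S − ∠R = 27.90°.
Law of sines: SR = TS·sin T/sin R ≈ 23.493.
Law of sines: RT = TS·sin S/sin R ≈ 34.369.
Area = ½·TS·SR·sin S ≈ 381.95.
The altitude from S has length 2·area/RT ≈ 22.227.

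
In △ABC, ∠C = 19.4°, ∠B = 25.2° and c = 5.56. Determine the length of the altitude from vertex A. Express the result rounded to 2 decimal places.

The third angle is ∠A = 180° − ∠B − ∠C = 135.40°.
Law of sines: a = c·sin A/sin C ≈ 11.753.
Law of sines: b = c·sin B/sin C ≈ 7.1271.
Area = ½·c·a·sin B ≈ 13.912.
The altitude from A has length 2·area/a ≈ 2.3673.

2.37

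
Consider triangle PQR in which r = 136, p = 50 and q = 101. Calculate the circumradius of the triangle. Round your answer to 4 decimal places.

By the law of cosines, cos P = (q² + r² − p²) / (2·q·r) ≈ 0.95359, so ∠P ≈ 17.52°.
Circumradius = p/(2 sin P) ≈ 83.026.

83.0259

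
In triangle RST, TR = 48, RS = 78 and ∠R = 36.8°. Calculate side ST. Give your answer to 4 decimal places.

By the law of cosines, ST² = TR² + RS² − 2·TR·RS·cos R = 2392.1, so ST ≈ 48.909.

48.9093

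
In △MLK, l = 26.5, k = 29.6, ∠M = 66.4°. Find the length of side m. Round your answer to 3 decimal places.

By the law of cosines, m² = l² + k² − 2·l·k·cos M = 950.34, so m ≈ 30.828.

30.828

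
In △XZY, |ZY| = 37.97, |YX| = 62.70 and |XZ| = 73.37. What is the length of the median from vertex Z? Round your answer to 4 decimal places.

49.2911

Median from Z: ½√(2·|XZ|² + 2·|ZY|² − |YX|²) ≈ 49.291.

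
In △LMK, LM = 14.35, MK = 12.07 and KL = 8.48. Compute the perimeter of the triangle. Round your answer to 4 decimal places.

Perimeter = 12.07 + 8.48 + 14.35 = 34.9.

perimeter ≈ 34.9000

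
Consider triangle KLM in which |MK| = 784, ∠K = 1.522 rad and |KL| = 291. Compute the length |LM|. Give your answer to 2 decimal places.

By the law of cosines, |LM|² = |MK|² + |KL|² − 2·|MK|·|KL|·cos K = 6.7708e+05, so |LM| ≈ 822.85.

822.85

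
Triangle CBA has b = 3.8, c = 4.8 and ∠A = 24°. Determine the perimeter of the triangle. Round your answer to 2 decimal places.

By the law of cosines, a² = c² + b² − 2·c·b·cos A = 4.1539, so a ≈ 2.0381.
Semiperimeter s = (4.8+3.8+2.0381)/2 = 5.3191.
Perimeter = 4.8 + 3.8 + 2.0381 = 10.638.

perimeter ≈ 10.64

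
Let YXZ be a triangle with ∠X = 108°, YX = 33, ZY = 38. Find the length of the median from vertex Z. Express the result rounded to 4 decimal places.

22.6444

Law of sines: sin Z = YX·sin X/ZY ≈ 0.82592.
Since ZY ≥ YX, only the acute value applies: ∠Z ≈ 55.68°.
Then ∠Y = 180° − ∠X − ∠Z ≈ 16.32°.
Law of sines gives XZ = ZY·sin Y/sin X ≈ 11.226.
Median from Z: ½√(2·XZ² + 2·ZY² − YX²) ≈ 22.644.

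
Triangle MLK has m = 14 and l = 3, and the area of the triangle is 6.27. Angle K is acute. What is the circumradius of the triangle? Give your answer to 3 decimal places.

R ≈ 18.710

From area = ½·m·l·sin K, we get sin K = 2·area/(m·l) ≈ 0.29857.
Taking the acute solution, ∠K ≈ 0.303 rad.
Law of cosines then gives k ≈ 11.173.
Circumradius = k/(2 sin K) ≈ 18.71.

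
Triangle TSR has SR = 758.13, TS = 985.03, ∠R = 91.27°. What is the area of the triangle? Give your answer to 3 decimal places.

area ≈ 232054.920

Law of sines: sin T = SR·sin R/TS ≈ 0.76946.
Since TS ≥ SR, only the acute value applies: ∠T ≈ 50.31°.
Then ∠S = 180° − ∠R − ∠T ≈ 38.42°.
Law of sines gives RT = TS·sin S/sin R ≈ 612.33.
Area = ½·TS·SR·sin S ≈ 2.3205e+05.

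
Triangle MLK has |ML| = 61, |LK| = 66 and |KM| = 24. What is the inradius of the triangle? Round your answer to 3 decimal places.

Semiperimeter s = (66 + 24 + 61)/2 = 75.5.
Heron's formula: area = √(75.5·9.5·51.5·14.5) ≈ 731.85.
Inradius = area/s = 731.85/75.5 ≈ 9.6934.

r ≈ 9.693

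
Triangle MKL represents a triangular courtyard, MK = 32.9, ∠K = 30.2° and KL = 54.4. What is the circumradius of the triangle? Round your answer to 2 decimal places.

R ≈ 30.61

By the law of cosines, LM² = MK² + KL² − 2·MK·KL·cos K = 948.08, so LM ≈ 30.791.
Area = ½·MK·KL·sin K ≈ 450.14.
Circumradius = LM/(2 sin K) ≈ 30.606.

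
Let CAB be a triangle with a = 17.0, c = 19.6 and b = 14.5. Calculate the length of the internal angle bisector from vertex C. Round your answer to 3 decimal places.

t_C ≈ 12.291

By the law of cosines, cos C = (a² + b² − c²) / (2·a·b) ≈ 0.23345, so ∠C ≈ 76.50°.
The bisector from C has length 2·a·b·cos(∠C/2)/(a+b) ≈ 12.291.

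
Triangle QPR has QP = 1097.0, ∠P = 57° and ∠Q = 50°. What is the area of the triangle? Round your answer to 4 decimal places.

area ≈ 404233.5100

The third angle is ∠R = 180° − ∠Q − ∠P = 73.00°.
Law of sines: PR = QP·sin Q/sin R ≈ 878.75.
Law of sines: RQ = QP·sin P/sin R ≈ 962.06.
Area = ½·QP·PR·sin P ≈ 4.0423e+05.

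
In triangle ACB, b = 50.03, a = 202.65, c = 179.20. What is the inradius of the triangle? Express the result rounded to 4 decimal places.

r ≈ 19.3688

Semiperimeter s = (202.65 + 179.2 + 50.03)/2 = 215.94.
Heron's formula: area = √(215.94·13.29·36.74·165.91) ≈ 4182.5.
Inradius = area/s = 4182.5/215.94 ≈ 19.369.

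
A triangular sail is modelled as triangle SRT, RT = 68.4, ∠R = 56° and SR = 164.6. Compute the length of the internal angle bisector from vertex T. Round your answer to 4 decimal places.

By the law of cosines, TS² = SR² + RT² − 2·SR·RT·cos R = 19180, so TS ≈ 138.49.
Law of cosines again: cos T = (RT² + TS² − SR²)/(2·RT·TS) ≈ -0.17072, so ∠T ≈ 99.83°.
The bisector from T has length 2·RT·TS·cos(∠T/2)/(RT+TS) ≈ 58.966.

58.9663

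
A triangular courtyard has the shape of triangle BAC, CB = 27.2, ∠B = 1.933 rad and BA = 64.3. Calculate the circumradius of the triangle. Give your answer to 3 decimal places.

R ≈ 41.808

By the law of cosines, AC² = CB² + BA² − 2·CB·BA·cos B = 6113.8, so AC ≈ 78.191.
Area = ½·CB·BA·sin B ≈ 817.74.
Circumradius = AC/(2 sin B) ≈ 41.808.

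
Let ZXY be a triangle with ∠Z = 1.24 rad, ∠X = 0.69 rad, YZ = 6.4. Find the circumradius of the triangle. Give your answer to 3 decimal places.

The third angle is ∠Y = π − ∠Z − ∠X = 1.212 rad.
Law of sines: XY = YZ·sin Z/sin X ≈ 9.5093.
Law of sines: ZX = YZ·sin Y/sin X ≈ 9.4127.
Circumradius = YZ/(2 sin X) ≈ 5.0272.

R ≈ 5.027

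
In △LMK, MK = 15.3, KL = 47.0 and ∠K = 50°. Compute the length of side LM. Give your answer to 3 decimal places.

38.970

By the law of cosines, LM² = MK² + KL² − 2·MK·KL·cos K = 1518.6, so LM ≈ 38.97.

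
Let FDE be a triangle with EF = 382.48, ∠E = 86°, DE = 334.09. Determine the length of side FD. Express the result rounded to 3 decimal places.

489.979

By the law of cosines, FD² = DE² + EF² − 2·DE·EF·cos E = 2.4008e+05, so FD ≈ 489.98.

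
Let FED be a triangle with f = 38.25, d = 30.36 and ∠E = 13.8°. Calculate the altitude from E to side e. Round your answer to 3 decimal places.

By the law of cosines, e² = d² + f² − 2·d·f·cos E = 129.29, so e ≈ 11.371.
Area = ½·d·f·sin E ≈ 138.5.
The altitude from E has length 2·area/e ≈ 24.361.

h_E ≈ 24.361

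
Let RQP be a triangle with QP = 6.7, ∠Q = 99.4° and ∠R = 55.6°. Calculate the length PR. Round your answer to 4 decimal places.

The third angle is ∠P = 180° − ∠R − ∠Q = 25.00°.
Law of sines: PR = QP·sin Q/sin R ≈ 8.0111.

8.0111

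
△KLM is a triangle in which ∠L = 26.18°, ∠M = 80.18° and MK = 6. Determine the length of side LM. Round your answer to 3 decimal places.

13.049

The third angle is ∠K = 180° − ∠L − ∠M = 73.64°.
Law of sines: LM = MK·sin K/sin L ≈ 13.049.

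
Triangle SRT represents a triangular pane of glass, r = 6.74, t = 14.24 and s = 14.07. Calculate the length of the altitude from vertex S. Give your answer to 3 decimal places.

6.584

Semiperimeter p = (14.07 + 6.74 + 14.24)/2 = 17.525.
Heron's formula: area = √(17.525·3.455·10.785·3.285) ≈ 46.316.
The altitude from S has length 2·area/s ≈ 6.5836.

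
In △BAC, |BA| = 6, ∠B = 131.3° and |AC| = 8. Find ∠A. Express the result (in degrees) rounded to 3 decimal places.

Law of sines: sin C = |BA|·sin B/|AC| ≈ 0.56345.
Since |AC| ≥ |BA|, only the acute value applies: ∠C ≈ 34.29°.
Then ∠A = 180° − ∠B − ∠C ≈ 14.41°.

14.405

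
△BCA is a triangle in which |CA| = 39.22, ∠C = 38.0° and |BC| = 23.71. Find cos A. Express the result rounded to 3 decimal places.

By the law of cosines, |AB|² = |BC|² + |CA|² − 2·|BC|·|CA|·cos C = 634.82, so |AB| ≈ 25.196.
Law of cosines again: cos A = (|CA|² + |AB|² − |BC|²)/(2·|CA|·|AB|) ≈ 0.81507, so ∠A ≈ 35.41°.

0.815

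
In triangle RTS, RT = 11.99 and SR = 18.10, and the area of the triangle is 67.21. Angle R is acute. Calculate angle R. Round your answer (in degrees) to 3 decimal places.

∠R ≈ 38.272°

From area = ½·SR·RT·sin R, we get sin R = 2·area/(SR·RT) ≈ 0.61939.
Taking the acute solution, ∠R ≈ 38.27°.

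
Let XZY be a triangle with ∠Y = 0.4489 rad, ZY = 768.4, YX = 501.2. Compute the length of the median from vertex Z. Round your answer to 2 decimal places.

By the law of cosines, XZ² = ZY² + YX² − 2·ZY·YX·cos Y = 1.4771e+05, so XZ ≈ 384.33.
Median from Z: ½√(2·XZ² + 2·ZY² − YX²) ≈ 553.42.

553.42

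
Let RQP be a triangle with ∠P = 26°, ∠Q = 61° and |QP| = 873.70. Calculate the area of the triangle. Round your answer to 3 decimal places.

The third angle is ∠R = 180° − ∠Q − ∠P = 93.00°.
Law of sines: |PR| = |QP|·sin Q/sin R ≈ 765.2.
Law of sines: |RQ| = |QP|·sin P/sin R ≈ 383.53.
Area = ½·|QP|·|PR|·sin P ≈ 1.4654e+05.

area ≈ 146538.415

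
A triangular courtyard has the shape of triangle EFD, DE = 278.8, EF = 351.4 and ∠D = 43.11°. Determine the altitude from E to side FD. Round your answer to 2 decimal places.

h_E ≈ 190.53

Law of sines: sin F = DE·sin D/EF ≈ 0.54221.
Since EF ≥ DE, only the acute value applies: ∠F ≈ 32.83°.
Then ∠E = 180° − ∠D − ∠F ≈ 104.06°.
Law of sines gives FD = EF·sin E/sin D ≈ 498.8.
Area = ½·EF·DE·sin E ≈ 47519.
The altitude from E has length 2·area/FD ≈ 190.53.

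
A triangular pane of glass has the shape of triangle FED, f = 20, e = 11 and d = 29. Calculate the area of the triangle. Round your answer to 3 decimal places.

Semiperimeter s = (20 + 11 + 29)/2 = 30.
Heron's formula: area = √(30·10·19·1) ≈ 75.498.

75.498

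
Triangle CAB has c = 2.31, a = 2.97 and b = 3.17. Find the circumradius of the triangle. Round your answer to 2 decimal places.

By the law of cosines, cos C = (a² + b² − c²) / (2·a·b) ≈ 0.71874, so ∠C ≈ 0.769 rad.
Circumradius = c/(2 sin C) ≈ 1.6612.

1.66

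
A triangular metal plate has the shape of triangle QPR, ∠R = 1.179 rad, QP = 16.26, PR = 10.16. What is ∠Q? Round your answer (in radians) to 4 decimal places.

Law of sines: sin Q = PR·sin R/QP ≈ 0.57750.
Since QP ≥ PR, only the acute value applies: ∠Q ≈ 0.616 rad.
Then ∠P = π − ∠R − ∠Q ≈ 1.347 rad.

∠Q ≈ 0.6157 rad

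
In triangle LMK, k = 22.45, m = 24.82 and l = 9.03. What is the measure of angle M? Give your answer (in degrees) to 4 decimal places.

By the law of cosines, cos M = (k² + l² − m²) / (2·k·l) ≈ -0.07520, so ∠M ≈ 94.31°.

∠M ≈ 94.3126°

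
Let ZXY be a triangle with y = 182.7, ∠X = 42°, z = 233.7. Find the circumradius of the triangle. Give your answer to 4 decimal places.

117.0445

By the law of cosines, x² = y² + z² − 2·y·z·cos X = 24535, so x ≈ 156.64.
Area = ½·y·z·sin X ≈ 14285.
Circumradius = x/(2 sin X) ≈ 117.04.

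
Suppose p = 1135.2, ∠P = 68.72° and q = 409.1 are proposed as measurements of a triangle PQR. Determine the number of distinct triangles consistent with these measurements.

1

q·sin P = 409.1·sin(68.72°) ≈ 381.2.
Since p ≥ q, exactly one triangle exists.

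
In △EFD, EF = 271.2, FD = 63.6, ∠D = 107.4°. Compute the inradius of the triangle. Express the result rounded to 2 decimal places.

25.66

Law of sines: sin E = FD·sin D/EF ≈ 0.22378.
Since EF ≥ FD, only the acute value applies: ∠E ≈ 12.93°.
Then ∠F = 180° − ∠D − ∠E ≈ 59.67°.
Law of sines gives DE = EF·sin F/sin D ≈ 245.3.
Area = ½·EF·FD·sin F ≈ 7443.7.
Semiperimeter s = (63.6+245.3+271.2)/2 = 290.05.
Inradius = area/s = 7443.7/290.05 ≈ 25.663.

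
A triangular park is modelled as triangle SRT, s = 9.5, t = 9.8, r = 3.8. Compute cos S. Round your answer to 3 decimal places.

By the law of cosines, cos S = (r² + t² − s²) / (2·r·t) ≈ 0.27162, so ∠S ≈ 74.24°.

cos S ≈ 0.272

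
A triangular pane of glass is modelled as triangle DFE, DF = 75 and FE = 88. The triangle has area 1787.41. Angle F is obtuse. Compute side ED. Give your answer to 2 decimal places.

From area = ½·DF·FE·sin F, we get sin F = 2·area/(DF·FE) ≈ 0.54164.
Taking the obtuse solution, ∠F ≈ 147.20°.
Law of cosines then gives ED ≈ 156.41.

156.41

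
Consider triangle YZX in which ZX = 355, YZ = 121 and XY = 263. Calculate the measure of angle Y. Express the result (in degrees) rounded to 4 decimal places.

131.5504

By the law of cosines, cos Y = (XY² + YZ² − ZX²) / (2·XY·YZ) ≈ -0.66328, so ∠Y ≈ 131.55°.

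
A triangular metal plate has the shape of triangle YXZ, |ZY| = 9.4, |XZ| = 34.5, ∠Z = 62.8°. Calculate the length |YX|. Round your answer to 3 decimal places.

31.339

By the law of cosines, |YX|² = |XZ|² + |ZY|² − 2·|XZ|·|ZY|·cos Z = 982.14, so |YX| ≈ 31.339.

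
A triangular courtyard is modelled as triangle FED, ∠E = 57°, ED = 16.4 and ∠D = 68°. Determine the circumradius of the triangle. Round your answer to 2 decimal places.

The third angle is ∠F = 180° − ∠E − ∠D = 55.00°.
Law of sines: DF = ED·sin E/sin F ≈ 16.791.
Law of sines: FE = ED·sin D/sin F ≈ 18.563.
Circumradius = ED/(2 sin F) ≈ 10.01.

10.01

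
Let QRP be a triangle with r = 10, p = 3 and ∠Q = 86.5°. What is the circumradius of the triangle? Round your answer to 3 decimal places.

By the law of cosines, q² = r² + p² − 2·r·p·cos Q = 105.34, so q ≈ 10.263.
Area = ½·r·p·sin Q ≈ 14.972.
Circumradius = q/(2 sin Q) ≈ 5.1413.

5.141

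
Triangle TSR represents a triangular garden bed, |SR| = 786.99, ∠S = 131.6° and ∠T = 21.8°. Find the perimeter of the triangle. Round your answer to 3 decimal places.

The third angle is ∠R = 180° − ∠T − ∠S = 26.60°.
Law of sines: |RT| = |SR|·sin S/sin T ≈ 1584.7.
Law of sines: |TS| = |SR|·sin R/sin T ≈ 948.88.
Semiperimeter s = (786.99+1584.7+948.88)/2 = 1660.3.
Perimeter = 786.99 + 1584.7 + 948.88 = 3320.6.

3320.574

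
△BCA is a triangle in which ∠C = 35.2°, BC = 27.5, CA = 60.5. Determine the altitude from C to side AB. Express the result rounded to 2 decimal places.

By the law of cosines, AB² = BC² + CA² − 2·BC·CA·cos C = 1697.5, so AB ≈ 41.2.
Area = ½·BC·CA·sin C ≈ 479.52.
The altitude from C has length 2·area/AB ≈ 23.278.

h_C ≈ 23.28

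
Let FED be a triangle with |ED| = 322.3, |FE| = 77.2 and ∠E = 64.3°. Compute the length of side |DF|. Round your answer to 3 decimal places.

297.081

By the law of cosines, |DF|² = |FE|² + |ED|² − 2·|FE|·|ED|·cos E = 88257, so |DF| ≈ 297.08.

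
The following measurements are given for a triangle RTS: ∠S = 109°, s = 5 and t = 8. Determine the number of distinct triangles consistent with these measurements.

t·sin S = 8·sin(109°) ≈ 7.564.
Since ∠S is not acute, a triangle exists only if s > t; here s ≤ t, so there is no triangle.

0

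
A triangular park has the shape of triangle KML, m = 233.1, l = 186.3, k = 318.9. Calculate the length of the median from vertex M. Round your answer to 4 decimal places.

m_M ≈ 233.7061

Median from M: ½√(2·l² + 2·k² − m²) ≈ 233.71.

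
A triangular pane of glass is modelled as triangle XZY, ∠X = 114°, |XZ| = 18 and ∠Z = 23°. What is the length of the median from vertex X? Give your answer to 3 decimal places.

The third angle is ∠Y = 180° − ∠X − ∠Z = 43.00°.
Law of sines: |ZY| = |XZ|·sin X/sin Y ≈ 24.111.
Law of sines: |YX| = |XZ|·sin Z/sin Y ≈ 10.313.
Median from X: ½√(2·|YX|² + 2·|XZ|² − |ZY|²) ≈ 8.3568.

8.357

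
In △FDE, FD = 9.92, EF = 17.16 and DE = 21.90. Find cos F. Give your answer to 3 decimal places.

-0.255

By the law of cosines, cos F = (EF² + FD² − DE²) / (2·EF·FD) ≈ -0.25477, so ∠F ≈ 104.76°.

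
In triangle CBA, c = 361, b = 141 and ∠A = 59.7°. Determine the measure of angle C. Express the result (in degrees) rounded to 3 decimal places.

By the law of cosines, a² = c² + b² − 2·c·b·cos A = 98840, so a ≈ 314.39.
Law of cosines again: cos C = (b² + a² − c²)/(2·b·a) ≈ -0.13084, so ∠C ≈ 97.52°.

97.518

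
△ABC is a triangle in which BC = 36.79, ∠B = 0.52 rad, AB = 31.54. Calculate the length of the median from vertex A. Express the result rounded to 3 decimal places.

18.060

By the law of cosines, CA² = AB² + BC² − 2·AB·BC·cos B = 334.32, so CA ≈ 18.284.
Median from A: ½√(2·CA² + 2·AB² − BC²) ≈ 18.06.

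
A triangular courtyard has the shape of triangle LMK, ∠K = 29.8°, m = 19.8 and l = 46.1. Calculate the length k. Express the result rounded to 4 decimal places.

30.5466

By the law of cosines, k² = l² + m² − 2·l·m·cos K = 933.09, so k ≈ 30.547.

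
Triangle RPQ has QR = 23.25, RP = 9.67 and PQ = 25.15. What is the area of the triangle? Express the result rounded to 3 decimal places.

area ≈ 112.413

Semiperimeter s = (25.15 + 23.25 + 9.67)/2 = 29.035.
Heron's formula: area = √(29.035·3.885·5.785·19.365) ≈ 112.41.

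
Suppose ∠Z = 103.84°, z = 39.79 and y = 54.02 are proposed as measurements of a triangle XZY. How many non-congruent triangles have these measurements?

0

y·sin Z = 54.02·sin(103.84°) ≈ 52.45.
Since ∠Z is not acute, a triangle exists only if z > y; here z ≤ y, so there is no triangle.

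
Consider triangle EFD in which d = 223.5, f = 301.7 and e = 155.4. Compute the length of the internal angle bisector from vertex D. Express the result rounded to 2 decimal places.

t_D ≈ 188.88

By the law of cosines, cos D = (e² + f² − d²) / (2·e·f) ≈ 0.69554, so ∠D ≈ 45.93°.
The bisector from D has length 2·e·f·cos(∠D/2)/(e+f) ≈ 188.88.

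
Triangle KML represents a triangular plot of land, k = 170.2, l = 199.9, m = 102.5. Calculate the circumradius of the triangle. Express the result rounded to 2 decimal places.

R ≈ 99.96

By the law of cosines, cos K = (m² + l² − k²) / (2·m·l) ≈ 0.52461, so ∠K ≈ 58.36°.
Circumradius = k/(2 sin K) ≈ 99.96.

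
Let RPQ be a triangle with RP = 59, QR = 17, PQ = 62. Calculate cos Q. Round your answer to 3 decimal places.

0.309

By the law of cosines, cos Q = (PQ² + QR² − RP²) / (2·PQ·QR) ≈ 0.30930, so ∠Q ≈ 71.98°.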